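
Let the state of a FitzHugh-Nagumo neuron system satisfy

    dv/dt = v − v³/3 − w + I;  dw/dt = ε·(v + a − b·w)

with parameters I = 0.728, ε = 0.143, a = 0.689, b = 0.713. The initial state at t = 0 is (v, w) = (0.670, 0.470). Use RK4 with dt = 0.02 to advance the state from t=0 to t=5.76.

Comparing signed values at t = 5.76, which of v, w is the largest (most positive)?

largest component: w

t=0.000: state=(0.670, 0.470)
step 1 (dt=0.02): k1=(0.828, 0.146), k2=(0.831, 0.147), k3=(0.831, 0.147), k4=(0.834, 0.148); state += dt/6·(k1+2k2+2k3+k4)
t=0.020: state=(0.687, 0.473)
t=0.040: state=(0.703, 0.476)
t=0.060: state=(0.720, 0.479)
continuing one RK4 step at a time; state shown every 10 steps (Δt=0.2):
t=0.200: state=(0.840, 0.501)
t=0.400: state=(1.014, 0.537)
t=0.600: state=(1.179, 0.577)
t=0.800: state=(1.324, 0.620)
t=1.000: state=(1.441, 0.666)
t=1.200: state=(1.526, 0.714)
t=1.400: state=(1.584, 0.764)
t=1.600: state=(1.618, 0.813)
t=1.800: state=(1.634, 0.862)
t=2.000: state=(1.637, 0.911)
t=2.200: state=(1.632, 0.958)
t=2.400: state=(1.620, 1.004)
t=2.600: state=(1.603, 1.049)
t=2.800: state=(1.583, 1.093)
t=3.000: state=(1.561, 1.135)
t=3.200: state=(1.538, 1.175)
t=3.400: state=(1.513, 1.214)
t=3.600: state=(1.487, 1.252)
t=3.800: state=(1.460, 1.287)
t=4.000: state=(1.432, 1.322)
t=4.200: state=(1.404, 1.355)
t=4.400: state=(1.374, 1.386)
t=4.600: state=(1.344, 1.416)
t=4.800: state=(1.313, 1.445)
t=5.000: state=(1.281, 1.472)
t=5.200: state=(1.247, 1.498)
t=5.400: state=(1.213, 1.522)
t=5.600: state=(1.177, 1.544)
t=5.760: state=(1.147, 1.561)
compare at T: v=1.147, w=1.561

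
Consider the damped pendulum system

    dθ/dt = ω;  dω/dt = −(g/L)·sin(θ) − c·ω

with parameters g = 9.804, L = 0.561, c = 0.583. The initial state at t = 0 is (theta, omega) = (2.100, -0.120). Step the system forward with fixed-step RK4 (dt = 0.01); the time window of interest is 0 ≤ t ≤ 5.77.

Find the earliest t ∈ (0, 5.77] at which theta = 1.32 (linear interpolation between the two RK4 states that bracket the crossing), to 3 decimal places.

t=0.000: state=(2.100, -0.120)
step 1 (dt=0.01): k1=(-0.120, -15.015), k2=(-0.195, -14.977), k3=(-0.195, -14.980), k4=(-0.270, -14.945); state += dt/6·(k1+2k2+2k3+k4)
t=0.010: state=(2.098, -0.270)
t=0.020: state=(2.095, -0.419)
t=0.030: state=(2.090, -0.568)
continuing one RK4 step at a time; state shown every 20 steps (Δt=0.2):
t=0.200: state=(1.778, -3.112)
t=0.310: state=(1.344, -4.766)
next step: t=0.320: state=(1.296, -4.907) — theta has crossed 1.32
linear interpolation between t=0.310 (1.34398) and t=0.320 (1.29561) → t≈0.315

t = 0.315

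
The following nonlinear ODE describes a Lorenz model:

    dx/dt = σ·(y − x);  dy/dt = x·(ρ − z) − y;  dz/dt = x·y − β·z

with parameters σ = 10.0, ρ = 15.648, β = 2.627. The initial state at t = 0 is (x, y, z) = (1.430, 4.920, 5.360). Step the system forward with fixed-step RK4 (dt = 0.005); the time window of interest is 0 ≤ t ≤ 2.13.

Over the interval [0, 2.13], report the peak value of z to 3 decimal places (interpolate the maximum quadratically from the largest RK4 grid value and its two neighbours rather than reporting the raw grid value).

t=0.000: state=(1.430, 4.920, 5.360)
step 1 (dt=0.005): k1=(34.900, 9.792, -7.045), k2=(34.272, 10.692, -6.532), k3=(34.310, 10.671, -6.540), k4=(33.718, 11.556, -6.030); state += dt/6·(k1+2k2+2k3+k4)
t=0.005: state=(1.601, 4.973, 5.327)
t=0.010: state=(1.767, 5.035, 5.300)
t=0.015: state=(1.929, 5.106, 5.277)
continuing one RK4 step at a time; state shown every 20 steps (Δt=0.1):
t=0.100: state=(4.398, 7.355, 5.759)
t=0.200: state=(7.734, 11.340, 9.570)
t=0.300: state=(10.636, 12.030, 17.568)
t=0.400: state=(9.483, 6.037, 22.014)
t=0.500: state=(5.433, 1.621, 19.228)
t=0.600: state=(2.630, 0.841, 15.148)
t=0.700: state=(1.596, 1.163, 11.815)
t=0.800: state=(1.540, 1.797, 9.281)
t=0.900: state=(2.063, 2.863, 7.499)
t=1.000: state=(3.203, 4.731, 6.639)
t=1.100: state=(5.216, 7.737, 7.426)
t=1.200: state=(8.084, 11.036, 11.387)
t=1.300: state=(10.125, 10.650, 18.083)
t=1.400: state=(8.662, 5.574, 20.876)
t=1.500: state=(5.293, 2.231, 18.276)
t=1.600: state=(3.059, 1.657, 14.690)
t=1.700: state=(2.309, 2.104, 11.711)
t=1.800: state=(2.500, 3.048, 9.534)
t=1.900: state=(3.393, 4.648, 8.317)
t=2.000: state=(5.051, 7.119, 8.588)
t=2.100: state=(7.406, 9.873, 11.381)
t=2.130: state=(8.123, 10.399, 12.798)
largest grid value and its neighbours: z(0.395)=22.00618, z(0.400)=22.01384, z(0.405)=22.00061
parabola through these three points peaks at t≈0.399 with z≈22.01403

max z = 22.014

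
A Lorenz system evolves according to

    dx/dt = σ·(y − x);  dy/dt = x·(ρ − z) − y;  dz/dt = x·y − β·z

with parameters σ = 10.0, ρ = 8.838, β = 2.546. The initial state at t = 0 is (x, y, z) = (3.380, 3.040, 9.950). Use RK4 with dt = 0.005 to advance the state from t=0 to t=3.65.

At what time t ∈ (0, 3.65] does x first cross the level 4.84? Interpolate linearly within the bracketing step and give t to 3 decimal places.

t=0.000: state=(3.380, 3.040, 9.950)
step 1 (dt=0.005): k1=(-3.400, -6.799, -15.057), k2=(-3.485, -6.645, -15.045), k3=(-3.479, -6.645, -15.044), k4=(-3.558, -6.493, -15.031); state += dt/6·(k1+2k2+2k3+k4)
t=0.005: state=(3.363, 3.007, 9.875)
t=0.010: state=(3.344, 2.975, 9.800)
t=0.015: state=(3.326, 2.945, 9.725)
continuing one RK4 step at a time; state shown every 40 steps (Δt=0.2):
t=0.200: state=(2.756, 2.654, 7.244)
t=0.400: state=(3.073, 3.471, 5.706)
t=0.600: state=(4.233, 4.942, 5.879)
t=0.685: state=(4.834, 5.514, 6.563)
next step: t=0.690: state=(4.868, 5.541, 6.613) — x has crossed 4.84
linear interpolation between t=0.685 (4.83434) and t=0.690 (4.86815) → t≈0.686

t = 0.686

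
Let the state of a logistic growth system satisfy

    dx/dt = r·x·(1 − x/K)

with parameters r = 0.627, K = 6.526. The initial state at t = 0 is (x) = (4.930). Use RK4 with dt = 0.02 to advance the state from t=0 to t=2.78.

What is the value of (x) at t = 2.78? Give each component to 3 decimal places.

t=0.000: state=(4.930)
step 1 (dt=0.02): k1=(0.756), k2=(0.754), k3=(0.754), k4=(0.751); state += dt/6·(k1+2k2+2k3+k4)
t=0.020: state=(4.945)
t=0.040: state=(4.960)
t=0.060: state=(4.975)
continuing one RK4 step at a time; state shown every 5 steps (Δt=0.1):
t=0.100: state=(5.004)
t=0.200: state=(5.076)
t=0.300: state=(5.146)
t=0.400: state=(5.213)
t=0.500: state=(5.277)
t=0.600: state=(5.339)
t=0.700: state=(5.399)
t=0.800: state=(5.456)
t=0.900: state=(5.511)
t=1.000: state=(5.564)
t=1.100: state=(5.614)
t=1.200: state=(5.662)
t=1.300: state=(5.708)
t=1.400: state=(5.752)
t=1.500: state=(5.794)
t=1.600: state=(5.833)
t=1.700: state=(5.871)
t=1.800: state=(5.907)
t=1.900: state=(5.942)
t=2.000: state=(5.974)
t=2.100: state=(6.005)
t=2.200: state=(6.034)
t=2.300: state=(6.062)
t=2.400: state=(6.088)
t=2.500: state=(6.113)
t=2.600: state=(6.137)
t=2.700: state=(6.159)
t=2.780: state=(6.176)

(x) = (6.176)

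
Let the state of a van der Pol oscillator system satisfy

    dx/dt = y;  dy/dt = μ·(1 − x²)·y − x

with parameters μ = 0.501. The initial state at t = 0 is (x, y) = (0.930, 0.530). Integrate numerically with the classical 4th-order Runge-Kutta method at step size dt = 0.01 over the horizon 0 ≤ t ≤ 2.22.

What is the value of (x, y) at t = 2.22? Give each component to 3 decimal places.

(x, y) = (-0.323, -1.495)

t=0.000: state=(0.930, 0.530)
step 1 (dt=0.01): k1=(0.530, -0.894), k2=(0.526, -0.898), k3=(0.526, -0.898), k4=(0.521, -0.903); state += dt/6·(k1+2k2+2k3+k4)
t=0.010: state=(0.935, 0.521)
t=0.020: state=(0.940, 0.512)
t=0.030: state=(0.945, 0.503)
continuing one RK4 step at a time; state shown every 10 steps (Δt=0.1):
t=0.100: state=(0.978, 0.437)
t=0.200: state=(1.017, 0.337)
t=0.300: state=(1.046, 0.233)
t=0.400: state=(1.064, 0.126)
t=0.500: state=(1.071, 0.019)
t=0.600: state=(1.067, -0.088)
t=0.700: state=(1.053, -0.193)
t=0.800: state=(1.029, -0.296)
t=0.900: state=(0.994, -0.397)
t=1.000: state=(0.949, -0.496)
t=1.100: state=(0.895, -0.592)
t=1.200: state=(0.831, -0.687)
t=1.300: state=(0.758, -0.780)
t=1.400: state=(0.675, -0.871)
t=1.500: state=(0.584, -0.962)
t=1.600: state=(0.483, -1.052)
t=1.700: state=(0.373, -1.139)
t=1.800: state=(0.255, -1.224)
t=1.900: state=(0.129, -1.304)
t=2.000: state=(-0.005, -1.377)
t=2.100: state=(-0.146, -1.440)
t=2.200: state=(-0.293, -1.488)
t=2.220: state=(-0.323, -1.495)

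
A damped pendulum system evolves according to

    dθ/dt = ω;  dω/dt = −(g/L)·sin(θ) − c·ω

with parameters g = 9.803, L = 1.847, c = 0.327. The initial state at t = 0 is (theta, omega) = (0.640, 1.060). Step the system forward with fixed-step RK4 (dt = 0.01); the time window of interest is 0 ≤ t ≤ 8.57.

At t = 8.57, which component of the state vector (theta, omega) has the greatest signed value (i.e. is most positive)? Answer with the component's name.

largest component: theta

t=0.000: state=(0.640, 1.060)
step 1 (dt=0.01): k1=(1.060, -3.516), k2=(1.042, -3.533), k3=(1.042, -3.533), k4=(1.025, -3.549); state += dt/6·(k1+2k2+2k3+k4)
t=0.010: state=(0.650, 1.025)
t=0.020: state=(0.660, 0.989)
t=0.030: state=(0.670, 0.953)
continuing one RK4 step at a time; state shown every 50 steps (Δt=0.5):
t=0.500: state=(0.705, -0.769)
t=1.000: state=(0.042, -1.587)
t=1.500: state=(-0.565, -0.608)
t=2.000: state=(-0.489, 0.840)
t=2.500: state=(0.089, 1.211)
t=3.000: state=(0.485, 0.230)
t=3.500: state=(0.306, -0.842)
t=4.000: state=(-0.174, -0.860)
t=4.500: state=(-0.393, 0.050)
t=5.000: state=(-0.157, 0.771)
t=5.500: state=(0.213, 0.551)
t=6.000: state=(0.297, -0.231)
t=6.500: state=(0.047, -0.647)
t=7.000: state=(-0.216, -0.297)
t=7.500: state=(-0.205, 0.322)
t=8.000: state=(0.028, 0.499)
t=8.500: state=(0.195, 0.105)
t=8.570: state=(0.200, 0.031)
compare at T: theta=0.200, omega=0.031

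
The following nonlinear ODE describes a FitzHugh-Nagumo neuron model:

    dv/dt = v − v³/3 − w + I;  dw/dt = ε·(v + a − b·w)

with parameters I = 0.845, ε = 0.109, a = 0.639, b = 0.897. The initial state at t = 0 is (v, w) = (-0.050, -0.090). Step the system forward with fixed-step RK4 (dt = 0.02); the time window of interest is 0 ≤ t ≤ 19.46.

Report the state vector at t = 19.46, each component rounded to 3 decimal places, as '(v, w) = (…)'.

(v, w) = (-1.842, 1.113)

t=0.000: state=(-0.050, -0.090)
step 1 (dt=0.02): k1=(0.885, 0.073), k2=(0.893, 0.074), k3=(0.893, 0.074), k4=(0.901, 0.075); state += dt/6·(k1+2k2+2k3+k4)
t=0.020: state=(-0.032, -0.089)
t=0.040: state=(-0.014, -0.087)
t=0.060: state=(0.005, -0.085)
continuing one RK4 step at a time; state shown every 50 steps (Δt=1):
t=1.000: state=(1.235, 0.042)
t=2.000: state=(1.924, 0.281)
t=3.000: state=(1.904, 0.521)
t=4.000: state=(1.823, 0.733)
t=5.000: state=(1.739, 0.916)
t=6.000: state=(1.655, 1.073)
t=7.000: state=(1.571, 1.207)
t=8.000: state=(1.488, 1.319)
t=9.000: state=(1.403, 1.413)
t=10.000: state=(1.316, 1.489)
t=11.000: state=(1.227, 1.548)
t=12.000: state=(1.131, 1.593)
t=13.000: state=(1.026, 1.623)
t=14.000: state=(0.904, 1.638)
t=15.000: state=(0.746, 1.638)
t=16.000: state=(0.510, 1.618)
t=17.000: state=(0.056, 1.566)
t=18.000: state=(-0.947, 1.445)
t=19.000: state=(-1.781, 1.225)
t=19.460: state=(-1.842, 1.113)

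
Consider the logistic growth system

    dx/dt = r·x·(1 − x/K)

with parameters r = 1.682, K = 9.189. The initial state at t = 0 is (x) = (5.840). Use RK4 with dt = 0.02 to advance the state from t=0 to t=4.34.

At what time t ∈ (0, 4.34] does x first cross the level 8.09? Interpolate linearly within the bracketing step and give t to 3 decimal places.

t = 0.856

t=0.000: state=(5.840)
step 1 (dt=0.02): k1=(3.580), k2=(3.563), k3=(3.564), k4=(3.547); state += dt/6·(k1+2k2+2k3+k4)
t=0.020: state=(5.911)
t=0.040: state=(5.982)
t=0.060: state=(6.052)
continuing one RK4 step at a time; state shown every 10 steps (Δt=0.2):
t=0.200: state=(6.519)
t=0.400: state=(7.109)
t=0.600: state=(7.600)
t=0.800: state=(7.995)
t=0.840: state=(8.063)
next step: t=0.860: state=(8.096) — x has crossed 8.09
linear interpolation between t=0.840 (8.06333) and t=0.860 (8.09614) → t≈0.856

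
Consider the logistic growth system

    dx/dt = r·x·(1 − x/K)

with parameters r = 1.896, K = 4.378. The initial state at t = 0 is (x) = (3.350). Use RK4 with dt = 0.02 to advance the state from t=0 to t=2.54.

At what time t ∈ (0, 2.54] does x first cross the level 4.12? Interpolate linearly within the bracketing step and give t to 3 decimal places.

t = 0.838

t=0.000: state=(3.350)
step 1 (dt=0.02): k1=(1.491), k2=(1.476), k3=(1.476), k4=(1.461); state += dt/6·(k1+2k2+2k3+k4)
t=0.020: state=(3.380)
t=0.040: state=(3.408)
t=0.060: state=(3.437)
continuing one RK4 step at a time; state shown every 5 steps (Δt=0.1):
t=0.100: state=(3.492)
t=0.200: state=(3.618)
t=0.300: state=(3.730)
t=0.400: state=(3.828)
t=0.500: state=(3.913)
t=0.600: state=(3.986)
t=0.700: state=(4.049)
t=0.800: state=(4.102)
t=0.820: state=(4.111)
next step: t=0.840: state=(4.121) — x has crossed 4.12
linear interpolation between t=0.820 (4.11147) and t=0.840 (4.12081) → t≈0.838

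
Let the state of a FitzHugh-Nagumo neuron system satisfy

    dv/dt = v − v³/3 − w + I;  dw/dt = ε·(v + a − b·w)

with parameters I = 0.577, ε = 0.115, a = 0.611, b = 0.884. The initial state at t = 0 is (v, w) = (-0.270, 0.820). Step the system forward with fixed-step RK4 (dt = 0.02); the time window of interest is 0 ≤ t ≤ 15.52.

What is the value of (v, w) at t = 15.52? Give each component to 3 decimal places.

t=0.000: state=(-0.270, 0.820)
step 1 (dt=0.02): k1=(-0.506, -0.044), k2=(-0.511, -0.045), k3=(-0.511, -0.045), k4=(-0.515, -0.045); state += dt/6·(k1+2k2+2k3+k4)
t=0.020: state=(-0.280, 0.819)
t=0.040: state=(-0.291, 0.818)
t=0.060: state=(-0.301, 0.817)
continuing one RK4 step at a time; state shown every 50 steps (Δt=1):
t=1.000: state=(-0.979, 0.742)
t=2.000: state=(-1.579, 0.591)
t=3.000: state=(-1.664, 0.421)
t=4.000: state=(-1.603, 0.268)
t=5.000: state=(-1.519, 0.138)
t=6.000: state=(-1.429, 0.030)
t=7.000: state=(-1.337, -0.057)
t=8.000: state=(-1.241, -0.126)
t=9.000: state=(-1.139, -0.177)
t=10.000: state=(-1.025, -0.211)
t=11.000: state=(-0.890, -0.229)
t=12.000: state=(-0.713, -0.228)
t=13.000: state=(-0.433, -0.203)
t=14.000: state=(0.138, -0.136)
t=15.000: state=(1.278, 0.019)
t=15.520: state=(1.706, 0.142)

(v, w) = (1.706, 0.142)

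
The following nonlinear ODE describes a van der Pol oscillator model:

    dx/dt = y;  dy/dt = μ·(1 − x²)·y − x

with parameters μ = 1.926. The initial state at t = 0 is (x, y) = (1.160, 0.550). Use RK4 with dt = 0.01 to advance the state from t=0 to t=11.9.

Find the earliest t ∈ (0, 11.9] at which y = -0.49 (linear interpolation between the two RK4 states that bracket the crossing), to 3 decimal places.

t = 0.866

t=0.000: state=(1.160, 0.550)
step 1 (dt=0.01): k1=(0.550, -1.526), k2=(0.542, -1.530), k3=(0.542, -1.530), k4=(0.535, -1.534); state += dt/6·(k1+2k2+2k3+k4)
t=0.010: state=(1.165, 0.535)
t=0.020: state=(1.171, 0.519)
t=0.030: state=(1.176, 0.504)
continuing one RK4 step at a time; state shown every 50 steps (Δt=0.5):
t=0.500: state=(1.250, -0.146)
t=0.860: state=(1.134, -0.485)
next step: t=0.870: state=(1.130, -0.493) — y has crossed -0.49
linear interpolation between t=0.860 (-0.48458) and t=0.870 (-0.49325) → t≈0.866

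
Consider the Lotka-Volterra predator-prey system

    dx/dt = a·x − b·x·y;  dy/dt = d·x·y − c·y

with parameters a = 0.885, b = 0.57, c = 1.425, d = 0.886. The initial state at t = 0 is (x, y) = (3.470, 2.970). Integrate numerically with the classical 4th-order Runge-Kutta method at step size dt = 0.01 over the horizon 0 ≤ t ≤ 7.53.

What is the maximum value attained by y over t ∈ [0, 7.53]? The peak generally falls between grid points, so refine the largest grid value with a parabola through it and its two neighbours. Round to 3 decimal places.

max y = 4.631

t=0.000: state=(3.470, 2.970)
step 1 (dt=0.01): k1=(-2.803, 4.899), k2=(-2.840, 4.902), k3=(-2.840, 4.902), k4=(-2.877, 4.904); state += dt/6·(k1+2k2+2k3+k4)
t=0.010: state=(3.442, 3.019)
t=0.020: state=(3.412, 3.068)
t=0.030: state=(3.383, 3.117)
continuing one RK4 step at a time; state shown every 25 steps (Δt=0.25):
t=0.250: state=(2.607, 4.095)
t=0.500: state=(1.731, 4.621)
t=0.750: state=(1.127, 4.416)
t=1.000: state=(0.780, 3.805)
t=1.250: state=(0.595, 3.097)
t=1.500: state=(0.501, 2.446)
t=1.750: state=(0.459, 1.903)
t=2.000: state=(0.451, 1.474)
t=2.250: state=(0.468, 1.142)
t=2.500: state=(0.505, 0.890)
t=2.750: state=(0.563, 0.702)
t=3.000: state=(0.642, 0.561)
t=3.250: state=(0.746, 0.458)
t=3.500: state=(0.876, 0.384)
t=3.750: state=(1.039, 0.332)
t=4.000: state=(1.240, 0.299)
t=4.250: state=(1.484, 0.283)
t=4.500: state=(1.779, 0.284)
t=4.750: state=(2.128, 0.306)
t=5.000: state=(2.534, 0.359)
t=5.250: state=(2.984, 0.463)
t=5.500: state=(3.441, 0.661)
t=5.750: state=(3.815, 1.037)
t=6.000: state=(3.928, 1.724)
t=6.250: state=(3.565, 2.795)
t=6.500: state=(2.742, 3.959)
t=6.750: state=(1.843, 4.595)
t=7.000: state=(1.195, 4.479)
t=7.250: state=(0.818, 3.904)
t=7.500: state=(0.615, 3.197)
t=7.530: state=(0.599, 3.113)
largest grid value and its neighbours: y(0.530)=4.63023, y(0.540)=4.63106, y(0.550)=4.63072
parabola through these three points peaks at t≈0.542 with y≈4.63108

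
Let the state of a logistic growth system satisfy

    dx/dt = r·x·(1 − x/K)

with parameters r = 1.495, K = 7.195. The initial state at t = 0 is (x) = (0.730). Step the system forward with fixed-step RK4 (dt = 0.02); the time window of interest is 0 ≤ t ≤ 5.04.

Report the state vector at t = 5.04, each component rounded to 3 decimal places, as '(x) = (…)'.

t=0.000: state=(0.730)
step 1 (dt=0.02): k1=(0.981), k2=(0.992), k3=(0.992), k4=(1.004); state += dt/6·(k1+2k2+2k3+k4)
t=0.020: state=(0.750)
t=0.040: state=(0.770)
t=0.060: state=(0.791)
continuing one RK4 step at a time; state shown every 10 steps (Δt=0.2):
t=0.200: state=(0.951)
t=0.400: state=(1.226)
t=0.600: state=(1.560)
t=0.800: state=(1.956)
t=1.000: state=(2.410)
t=1.200: state=(2.910)
t=1.400: state=(3.439)
t=1.600: state=(3.975)
t=1.800: state=(4.495)
t=2.000: state=(4.978)
t=2.200: state=(5.409)
t=2.400: state=(5.780)
t=2.600: state=(6.089)
t=2.800: state=(6.341)
t=3.000: state=(6.542)
t=3.200: state=(6.699)
t=3.400: state=(6.820)
t=3.600: state=(6.913)
t=3.800: state=(6.984)
t=4.000: state=(7.037)
t=4.200: state=(7.077)
t=4.400: state=(7.107)
t=4.600: state=(7.130)
t=4.800: state=(7.147)
t=5.000: state=(7.159)
t=5.040: state=(7.161)

(x) = (7.161)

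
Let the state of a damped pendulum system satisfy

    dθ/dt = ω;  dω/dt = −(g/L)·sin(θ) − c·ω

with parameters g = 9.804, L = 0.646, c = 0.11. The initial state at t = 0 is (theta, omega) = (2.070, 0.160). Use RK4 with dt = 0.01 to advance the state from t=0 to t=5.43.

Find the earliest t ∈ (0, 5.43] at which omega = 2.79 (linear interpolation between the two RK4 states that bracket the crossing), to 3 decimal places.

t = 1.276

t=0.000: state=(2.070, 0.160)
step 1 (dt=0.01): k1=(0.160, -13.342), k2=(0.093, -13.329), k3=(0.093, -13.331), k4=(0.027, -13.321); state += dt/6·(k1+2k2+2k3+k4)
t=0.010: state=(2.071, 0.027)
t=0.020: state=(2.071, -0.106)
t=0.030: state=(2.069, -0.240)
continuing one RK4 step at a time; state shown every 20 steps (Δt=0.2):
t=0.200: state=(1.833, -2.571)
t=0.400: state=(1.028, -5.423)
t=0.600: state=(-0.216, -6.455)
t=0.800: state=(-1.324, -4.249)
t=1.000: state=(-1.867, -1.201)
t=1.200: state=(-1.819, 1.675)
t=1.270: state=(-1.666, 2.702)
next step: t=1.280: state=(-1.638, 2.851) — omega has crossed 2.79
linear interpolation between t=1.270 (2.70247) and t=1.280 (2.85068) → t≈1.276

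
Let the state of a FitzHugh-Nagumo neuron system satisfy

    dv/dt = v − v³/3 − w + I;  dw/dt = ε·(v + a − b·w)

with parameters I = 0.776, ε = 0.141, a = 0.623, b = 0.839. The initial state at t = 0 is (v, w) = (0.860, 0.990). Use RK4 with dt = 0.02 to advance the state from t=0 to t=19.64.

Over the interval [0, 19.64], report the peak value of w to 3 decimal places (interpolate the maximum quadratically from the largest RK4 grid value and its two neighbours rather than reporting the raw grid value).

max w = 1.631

t=0.000: state=(0.860, 0.990)
step 1 (dt=0.02): k1=(0.434, 0.092), k2=(0.434, 0.092), k3=(0.434, 0.092), k4=(0.434, 0.093); state += dt/6·(k1+2k2+2k3+k4)
t=0.020: state=(0.869, 0.992)
t=0.040: state=(0.877, 0.994)
t=0.060: state=(0.886, 0.996)
continuing one RK4 step at a time; state shown every 50 steps (Δt=1):
t=1.000: state=(1.241, 1.104)
t=2.000: state=(1.385, 1.242)
t=3.000: state=(1.358, 1.369)
t=4.000: state=(1.266, 1.474)
t=5.000: state=(1.145, 1.553)
t=6.000: state=(0.999, 1.605)
t=7.000: state=(0.811, 1.630)
t=8.000: state=(0.531, 1.621)
t=9.000: state=(-0.011, 1.562)
t=10.000: state=(-1.146, 1.398)
t=11.000: state=(-1.823, 1.113)
t=12.000: state=(-1.801, 0.828)
t=13.000: state=(-1.693, 0.586)
t=14.000: state=(-1.576, 0.387)
t=15.000: state=(-1.455, 0.225)
t=16.000: state=(-1.328, 0.098)
t=17.000: state=(-1.190, 0.002)
t=18.000: state=(-1.032, -0.063)
t=19.000: state=(-0.833, -0.098)
t=19.640: state=(-0.661, -0.102)
largest grid value and its neighbours: w(7.260)=1.63111, w(7.280)=1.63112, w(7.300)=1.63112
parabola through these three points peaks at t≈7.281 with w≈1.63112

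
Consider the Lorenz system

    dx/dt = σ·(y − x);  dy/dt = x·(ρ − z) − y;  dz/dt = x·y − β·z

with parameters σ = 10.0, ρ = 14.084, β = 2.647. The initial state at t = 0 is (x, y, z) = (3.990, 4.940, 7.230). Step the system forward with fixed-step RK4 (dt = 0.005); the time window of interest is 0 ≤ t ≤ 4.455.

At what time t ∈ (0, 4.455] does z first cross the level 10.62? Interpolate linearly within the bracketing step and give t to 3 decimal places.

t=0.000: state=(3.990, 4.940, 7.230)
step 1 (dt=0.005): k1=(9.500, 22.407, 0.573), k2=(9.823, 22.508, 0.911), k3=(9.817, 22.510, 0.914), k4=(10.135, 22.613, 1.258); state += dt/6·(k1+2k2+2k3+k4)
t=0.005: state=(4.039, 5.053, 7.235)
t=0.010: state=(4.091, 5.166, 7.243)
t=0.015: state=(4.147, 5.281, 7.254)
t=0.185: state=(7.207, 9.250, 10.573)
next step: t=0.190: state=(7.308, 9.327, 10.769) — z has crossed 10.62
linear interpolation between t=0.185 (10.57340) and t=0.190 (10.76927) → t≈0.186

t = 0.186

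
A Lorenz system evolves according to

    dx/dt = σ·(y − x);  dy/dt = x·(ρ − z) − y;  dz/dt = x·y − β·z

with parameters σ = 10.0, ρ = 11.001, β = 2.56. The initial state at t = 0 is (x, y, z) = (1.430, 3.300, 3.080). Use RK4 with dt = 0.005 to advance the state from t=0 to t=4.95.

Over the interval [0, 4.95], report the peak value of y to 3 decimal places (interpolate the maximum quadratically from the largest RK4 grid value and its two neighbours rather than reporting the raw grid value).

max y = 9.334

t=0.000: state=(1.430, 3.300, 3.080)
step 1 (dt=0.005): k1=(18.700, 8.027, -3.166), k2=(18.433, 8.389, -2.962), k3=(18.449, 8.382, -2.964), k4=(18.197, 8.738, -2.760); state += dt/6·(k1+2k2+2k3+k4)
t=0.005: state=(1.522, 3.342, 3.065)
t=0.010: state=(1.612, 3.387, 3.052)
t=0.015: state=(1.700, 3.436, 3.042)
continuing one RK4 step at a time; state shown every 40 steps (Δt=0.2):
t=0.200: state=(4.913, 6.976, 4.569)
t=0.400: state=(8.369, 8.703, 12.490)
t=0.600: state=(5.210, 2.911, 13.781)
t=0.800: state=(2.410, 1.902, 9.379)
t=1.000: state=(2.468, 2.924, 6.465)
t=1.200: state=(4.127, 5.324, 6.012)
t=1.400: state=(6.697, 7.677, 9.618)
t=1.600: state=(6.408, 5.206, 13.030)
t=1.800: state=(3.959, 3.120, 10.848)
t=2.000: state=(3.369, 3.546, 8.246)
t=2.200: state=(4.400, 5.191, 7.581)
t=2.400: state=(6.026, 6.635, 9.660)
t=2.600: state=(6.026, 5.423, 11.828)
t=2.800: state=(4.555, 3.947, 10.786)
t=3.000: state=(4.033, 4.113, 9.016)
t=3.200: state=(4.700, 5.218, 8.575)
t=3.400: state=(5.685, 6.015, 9.890)
t=3.600: state=(5.642, 5.291, 11.110)
t=3.800: state=(4.774, 4.399, 10.504)
t=4.000: state=(4.446, 4.502, 9.393)
t=4.200: state=(4.888, 5.218, 9.173)
t=4.400: state=(5.466, 5.634, 10.012)
t=4.600: state=(5.394, 5.176, 10.678)
t=4.800: state=(4.877, 4.656, 10.287)
t=4.950: state=(4.688, 4.667, 9.748)
largest grid value and its neighbours: y(0.335)=9.32780, y(0.340)=9.33405, y(0.345)=9.33154
parabola through these three points peaks at t≈0.341 with y≈9.33425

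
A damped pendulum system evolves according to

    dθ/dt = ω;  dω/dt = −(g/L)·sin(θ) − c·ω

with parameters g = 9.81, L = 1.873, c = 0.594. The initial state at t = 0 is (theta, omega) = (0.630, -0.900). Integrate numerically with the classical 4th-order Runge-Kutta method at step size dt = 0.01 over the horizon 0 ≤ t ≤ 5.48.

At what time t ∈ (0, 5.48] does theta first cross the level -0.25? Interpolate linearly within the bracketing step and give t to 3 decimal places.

t=0.000: state=(0.630, -0.900)
step 1 (dt=0.01): k1=(-0.900, -2.551), k2=(-0.913, -2.524), k3=(-0.913, -2.524), k4=(-0.925, -2.497); state += dt/6·(k1+2k2+2k3+k4)
t=0.010: state=(0.621, -0.925)
t=0.020: state=(0.611, -0.950)
t=0.030: state=(0.602, -0.974)
continuing one RK4 step at a time; state shown every 20 steps (Δt=0.2):
t=0.200: state=(0.407, -1.291)
t=0.400: state=(0.132, -1.408)
t=0.600: state=(-0.137, -1.242)
t=0.690: state=(-0.243, -1.090)
next step: t=0.700: state=(-0.253, -1.071) — theta has crossed -0.25
linear interpolation between t=0.690 (-0.24266) and t=0.700 (-0.25346) → t≈0.697

t = 0.697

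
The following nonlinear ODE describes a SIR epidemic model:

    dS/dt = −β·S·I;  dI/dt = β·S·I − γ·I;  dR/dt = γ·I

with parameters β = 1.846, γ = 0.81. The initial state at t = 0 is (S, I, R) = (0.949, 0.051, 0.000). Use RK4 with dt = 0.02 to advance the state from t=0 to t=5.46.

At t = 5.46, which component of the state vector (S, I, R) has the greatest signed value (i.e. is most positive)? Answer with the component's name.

largest component: R

t=0.000: state=(0.949, 0.051, 0.000)
step 1 (dt=0.02): k1=(-0.089, 0.048, 0.041), k2=(-0.090, 0.048, 0.042), k3=(-0.090, 0.048, 0.042), k4=(-0.091, 0.049, 0.042); state += dt/6·(k1+2k2+2k3+k4)
t=0.020: state=(0.947, 0.052, 0.001)
t=0.040: state=(0.945, 0.053, 0.002)
t=0.060: state=(0.944, 0.054, 0.003)
continuing one RK4 step at a time; state shown every 10 steps (Δt=0.2):
t=0.200: state=(0.930, 0.061, 0.009)
t=0.400: state=(0.907, 0.073, 0.020)
t=0.600: state=(0.880, 0.087, 0.033)
t=0.800: state=(0.850, 0.101, 0.048)
t=1.000: state=(0.817, 0.117, 0.066)
t=1.200: state=(0.780, 0.134, 0.086)
t=1.400: state=(0.740, 0.151, 0.109)
t=1.600: state=(0.698, 0.167, 0.135)
t=1.800: state=(0.654, 0.183, 0.163)
t=2.000: state=(0.610, 0.196, 0.194)
t=2.200: state=(0.566, 0.207, 0.227)
t=2.400: state=(0.523, 0.216, 0.261)
t=2.600: state=(0.483, 0.221, 0.297)
t=2.800: state=(0.445, 0.223, 0.332)
t=3.000: state=(0.410, 0.222, 0.369)
t=3.200: state=(0.378, 0.218, 0.404)
t=3.400: state=(0.349, 0.212, 0.439)
t=3.600: state=(0.323, 0.204, 0.473)
t=3.800: state=(0.300, 0.195, 0.505)
t=4.000: state=(0.280, 0.184, 0.536)
t=4.200: state=(0.262, 0.173, 0.565)
t=4.400: state=(0.246, 0.162, 0.592)
t=4.600: state=(0.232, 0.150, 0.617)
t=4.800: state=(0.220, 0.139, 0.641)
t=5.000: state=(0.210, 0.128, 0.662)
t=5.200: state=(0.201, 0.117, 0.682)
t=5.400: state=(0.192, 0.107, 0.700)
t=5.460: state=(0.190, 0.104, 0.705)
compare at T: S=0.190, I=0.104, R=0.705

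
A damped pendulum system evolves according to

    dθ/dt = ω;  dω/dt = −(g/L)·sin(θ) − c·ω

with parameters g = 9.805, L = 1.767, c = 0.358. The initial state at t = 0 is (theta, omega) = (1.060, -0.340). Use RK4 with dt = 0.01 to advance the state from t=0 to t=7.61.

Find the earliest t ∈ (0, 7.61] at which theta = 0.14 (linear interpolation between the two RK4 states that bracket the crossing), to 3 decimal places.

t=0.000: state=(1.060, -0.340)
step 1 (dt=0.01): k1=(-0.340, -4.719), k2=(-0.364, -4.706), k3=(-0.364, -4.706), k4=(-0.387, -4.692); state += dt/6·(k1+2k2+2k3+k4)
t=0.010: state=(1.056, -0.387)
t=0.020: state=(1.052, -0.434)
t=0.030: state=(1.048, -0.480)
continuing one RK4 step at a time; state shown every 25 steps (Δt=0.25):
t=0.250: state=(0.837, -1.402)
t=0.500: state=(0.393, -2.052)
t=0.620: state=(0.140, -2.137)
next step: t=0.630: state=(0.119, -2.137) — theta has crossed 0.14
linear interpolation between t=0.620 (0.14004) and t=0.630 (0.11867) → t≈0.620

t = 0.620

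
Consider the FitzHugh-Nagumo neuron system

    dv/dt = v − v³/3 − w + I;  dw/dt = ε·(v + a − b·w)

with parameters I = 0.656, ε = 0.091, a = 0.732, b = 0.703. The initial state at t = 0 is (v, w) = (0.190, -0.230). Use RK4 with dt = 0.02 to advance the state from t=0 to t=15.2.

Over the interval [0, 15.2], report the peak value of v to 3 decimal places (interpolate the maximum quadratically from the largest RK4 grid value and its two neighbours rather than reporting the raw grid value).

max v = 1.935

t=0.000: state=(0.190, -0.230)
step 1 (dt=0.02): k1=(1.074, 0.099), k2=(1.083, 0.100), k3=(1.083, 0.100), k4=(1.093, 0.100); state += dt/6·(k1+2k2+2k3+k4)
t=0.020: state=(0.212, -0.228)
t=0.040: state=(0.234, -0.226)
t=0.060: state=(0.256, -0.224)
continuing one RK4 step at a time; state shown every 25 steps (Δt=0.5):
t=0.500: state=(0.838, -0.168)
t=1.000: state=(1.518, -0.076)
t=1.500: state=(1.859, 0.036)
t=2.000: state=(1.934, 0.153)
t=2.500: state=(1.922, 0.268)
t=3.000: state=(1.888, 0.377)
t=3.500: state=(1.848, 0.482)
t=4.000: state=(1.807, 0.581)
t=4.500: state=(1.764, 0.676)
t=5.000: state=(1.721, 0.765)
t=5.500: state=(1.677, 0.850)
t=6.000: state=(1.632, 0.930)
t=6.500: state=(1.586, 1.006)
t=7.000: state=(1.538, 1.077)
t=7.500: state=(1.490, 1.144)
t=8.000: state=(1.439, 1.206)
t=8.500: state=(1.386, 1.264)
t=9.000: state=(1.329, 1.318)
t=9.500: state=(1.270, 1.367)
t=10.000: state=(1.205, 1.412)
t=10.500: state=(1.134, 1.453)
t=11.000: state=(1.055, 1.489)
t=11.500: state=(0.963, 1.520)
t=12.000: state=(0.853, 1.546)
t=12.500: state=(0.715, 1.565)
t=13.000: state=(0.529, 1.577)
t=13.500: state=(0.256, 1.578)
t=14.000: state=(-0.173, 1.564)
t=14.500: state=(-0.832, 1.525)
t=15.000: state=(-1.537, 1.456)
t=15.200: state=(-1.728, 1.421)
largest grid value and its neighbours: v(2.080)=1.93513, v(2.100)=1.93516, v(2.120)=1.93510
parabola through these three points peaks at t≈2.096 with v≈1.93516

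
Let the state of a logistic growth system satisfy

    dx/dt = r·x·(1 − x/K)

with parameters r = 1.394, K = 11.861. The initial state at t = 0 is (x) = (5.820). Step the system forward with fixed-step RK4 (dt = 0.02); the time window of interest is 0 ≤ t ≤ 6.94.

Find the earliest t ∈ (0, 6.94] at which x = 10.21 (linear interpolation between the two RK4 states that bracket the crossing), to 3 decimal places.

t=0.000: state=(5.820)
step 1 (dt=0.02): k1=(4.132), k2=(4.133), k3=(4.133), k4=(4.133); state += dt/6·(k1+2k2+2k3+k4)
t=0.020: state=(5.903)
t=0.040: state=(5.985)
t=0.060: state=(6.068)
continuing one RK4 step at a time; state shown every 25 steps (Δt=0.5):
t=0.500: state=(7.819)
t=1.000: state=(9.432)
t=1.320: state=(10.183)
next step: t=1.340: state=(10.222) — x has crossed 10.21
linear interpolation between t=1.320 (10.18256) and t=1.340 (10.22233) → t≈1.334

t = 1.334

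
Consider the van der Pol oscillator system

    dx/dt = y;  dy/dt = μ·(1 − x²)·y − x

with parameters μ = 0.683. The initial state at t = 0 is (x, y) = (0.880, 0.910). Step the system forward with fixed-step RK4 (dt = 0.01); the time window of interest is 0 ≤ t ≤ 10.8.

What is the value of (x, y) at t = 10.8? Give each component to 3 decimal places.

(x, y) = (-1.562, 0.881)

t=0.000: state=(0.880, 0.910)
step 1 (dt=0.01): k1=(0.910, -0.740), k2=(0.906, -0.750), k3=(0.906, -0.750), k4=(0.903, -0.760); state += dt/6·(k1+2k2+2k3+k4)
t=0.010: state=(0.889, 0.903)
t=0.020: state=(0.898, 0.895)
t=0.030: state=(0.907, 0.887)
continuing one RK4 step at a time; state shown every 50 steps (Δt=0.5):
t=0.500: state=(1.208, 0.354)
t=1.000: state=(1.224, -0.273)
t=1.500: state=(0.955, -0.793)
t=2.000: state=(0.429, -1.329)
t=2.500: state=(-0.381, -1.875)
t=3.000: state=(-1.307, -1.584)
t=3.500: state=(-1.786, -0.323)
t=4.000: state=(-1.721, 0.479)
t=4.500: state=(-1.366, 0.922)
t=5.000: state=(-0.793, 1.396)
t=5.500: state=(0.067, 2.065)
t=6.000: state=(1.185, 2.140)
t=6.500: state=(1.904, 0.633)
t=7.000: state=(1.927, -0.386)
t=7.500: state=(1.614, -0.823)
t=8.000: state=(1.110, -1.210)
t=8.500: state=(0.369, -1.799)
t=9.000: state=(-0.698, -2.369)
t=9.500: state=(-1.715, -1.368)
t=10.000: state=(-2.000, 0.070)
t=10.500: state=(-1.795, 0.665)
t=10.800: state=(-1.562, 0.881)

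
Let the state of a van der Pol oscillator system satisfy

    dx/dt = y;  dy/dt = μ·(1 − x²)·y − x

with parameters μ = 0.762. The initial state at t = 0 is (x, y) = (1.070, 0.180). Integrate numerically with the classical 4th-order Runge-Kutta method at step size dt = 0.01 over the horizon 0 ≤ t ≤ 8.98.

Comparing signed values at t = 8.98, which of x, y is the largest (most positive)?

largest component: y

t=0.000: state=(1.070, 0.180)
step 1 (dt=0.01): k1=(0.180, -1.090), k2=(0.175, -1.090), k3=(0.175, -1.090), k4=(0.169, -1.091); state += dt/6·(k1+2k2+2k3+k4)
t=0.010: state=(1.072, 0.169)
t=0.020: state=(1.073, 0.158)
t=0.030: state=(1.075, 0.147)
continuing one RK4 step at a time; state shown every 50 steps (Δt=0.5):
t=0.500: state=(1.025, -0.352)
t=1.000: state=(0.725, -0.851)
t=1.500: state=(0.162, -1.418)
t=2.000: state=(-0.680, -1.859)
t=2.500: state=(-1.493, -1.155)
t=3.000: state=(-1.758, 0.015)
t=3.500: state=(-1.581, 0.621)
t=4.000: state=(-1.168, 1.032)
t=4.500: state=(-0.523, 1.590)
t=5.000: state=(0.458, 2.309)
t=5.500: state=(1.557, 1.694)
t=6.000: state=(1.975, 0.098)
t=6.500: state=(1.828, -0.573)
t=7.000: state=(1.454, -0.914)
t=7.500: state=(0.899, -1.338)
t=8.000: state=(0.066, -2.045)
t=8.500: state=(-1.096, -2.345)
t=8.980: state=(-1.894, -0.812)
compare at T: x=-1.894, y=-0.812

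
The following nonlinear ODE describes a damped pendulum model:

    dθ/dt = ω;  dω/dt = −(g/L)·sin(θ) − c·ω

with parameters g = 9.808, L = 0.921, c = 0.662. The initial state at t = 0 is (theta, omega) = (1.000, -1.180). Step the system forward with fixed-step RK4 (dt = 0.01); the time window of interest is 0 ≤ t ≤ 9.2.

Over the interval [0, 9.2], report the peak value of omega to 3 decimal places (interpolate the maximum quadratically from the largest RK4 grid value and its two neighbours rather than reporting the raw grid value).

t=0.000: state=(1.000, -1.180)
step 1 (dt=0.01): k1=(-1.180, -8.180), k2=(-1.221, -8.119), k3=(-1.221, -8.118), k4=(-1.261, -8.055); state += dt/6·(k1+2k2+2k3+k4)
t=0.010: state=(0.988, -1.261)
t=0.020: state=(0.975, -1.341)
t=0.030: state=(0.961, -1.420)
continuing one RK4 step at a time; state shown every 50 steps (Δt=0.5):
t=0.500: state=(-0.207, -2.590)
t=1.000: state=(-0.717, 0.749)
t=1.500: state=(0.142, 1.880)
t=2.000: state=(0.508, -0.580)
t=2.500: state=(-0.122, -1.331)
t=3.000: state=(-0.357, 0.490)
t=3.500: state=(0.110, 0.926)
t=4.000: state=(0.248, -0.419)
t=4.500: state=(-0.098, -0.634)
t=5.000: state=(-0.170, 0.352)
t=5.500: state=(0.084, 0.426)
t=6.000: state=(0.115, -0.289)
t=6.500: state=(-0.070, -0.282)
t=7.000: state=(-0.077, 0.232)
t=7.500: state=(0.057, 0.182)
t=8.000: state=(0.050, -0.182)
t=8.500: state=(-0.045, -0.115)
t=9.000: state=(-0.032, 0.141)
t=9.200: state=(-0.001, 0.156)
largest grid value and its neighbours: omega(1.350)=2.06984, omega(1.360)=2.07196, omega(1.370)=2.07188
parabola through these three points peaks at t≈1.365 with omega≈2.07219

max omega = 2.072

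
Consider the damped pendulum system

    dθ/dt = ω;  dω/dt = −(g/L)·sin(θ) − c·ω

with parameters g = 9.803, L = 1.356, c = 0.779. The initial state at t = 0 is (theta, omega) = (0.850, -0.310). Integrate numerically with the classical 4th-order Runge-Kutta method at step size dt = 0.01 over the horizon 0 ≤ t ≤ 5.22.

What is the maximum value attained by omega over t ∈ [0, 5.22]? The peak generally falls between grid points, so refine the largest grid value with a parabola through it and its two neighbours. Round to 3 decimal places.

max omega = 1.136

t=0.000: state=(0.850, -0.310)
step 1 (dt=0.01): k1=(-0.310, -5.190), k2=(-0.336, -5.162), k3=(-0.336, -5.162), k4=(-0.362, -5.134); state += dt/6·(k1+2k2+2k3+k4)
t=0.010: state=(0.847, -0.362)
t=0.020: state=(0.843, -0.413)
t=0.030: state=(0.838, -0.463)
continuing one RK4 step at a time; state shown every 20 steps (Δt=0.2):
t=0.200: state=(0.693, -1.210)
t=0.400: state=(0.391, -1.729)
t=0.600: state=(0.034, -1.756)
t=0.800: state=(-0.280, -1.324)
t=1.000: state=(-0.477, -0.621)
t=1.200: state=(-0.526, 0.127)
t=1.400: state=(-0.436, 0.738)
t=1.600: state=(-0.248, 1.084)
t=1.800: state=(-0.024, 1.105)
t=2.000: state=(0.174, 0.836)
t=2.200: state=(0.299, 0.390)
t=2.400: state=(0.328, -0.090)
t=2.600: state=(0.269, -0.478)
t=2.800: state=(0.149, -0.689)
t=3.000: state=(0.007, -0.692)
t=3.200: state=(-0.116, -0.513)
t=3.400: state=(-0.191, -0.227)
t=3.600: state=(-0.205, 0.076)
t=3.800: state=(-0.165, 0.316)
t=4.000: state=(-0.087, 0.440)
t=4.200: state=(0.002, 0.431)
t=4.400: state=(0.078, 0.311)
t=4.600: state=(0.122, 0.128)
t=4.800: state=(0.129, -0.063)
t=5.000: state=(0.100, -0.209)
t=5.200: state=(0.050, -0.280)
t=5.220: state=(0.044, -0.283)
largest grid value and its neighbours: omega(1.700)=1.13534, omega(1.710)=1.13592, omega(1.720)=1.13569
parabola through these three points peaks at t≈1.712 with omega≈1.13594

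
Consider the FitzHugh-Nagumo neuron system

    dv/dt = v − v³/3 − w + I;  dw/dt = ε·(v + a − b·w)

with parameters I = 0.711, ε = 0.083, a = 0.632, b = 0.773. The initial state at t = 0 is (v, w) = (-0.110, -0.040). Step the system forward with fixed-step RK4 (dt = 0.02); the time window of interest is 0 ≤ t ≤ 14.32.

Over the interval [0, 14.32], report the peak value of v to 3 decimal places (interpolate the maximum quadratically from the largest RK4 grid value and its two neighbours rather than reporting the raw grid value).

t=0.000: state=(-0.110, -0.040)
step 1 (dt=0.02): k1=(0.641, 0.046), k2=(0.647, 0.046), k3=(0.647, 0.046), k4=(0.653, 0.047); state += dt/6·(k1+2k2+2k3+k4)
t=0.020: state=(-0.097, -0.039)
t=0.040: state=(-0.084, -0.038)
t=0.060: state=(-0.070, -0.037)
continuing one RK4 step at a time; state shown every 25 steps (Δt=0.5):
t=0.500: state=(0.297, -0.010)
t=1.000: state=(0.895, 0.040)
t=1.500: state=(1.503, 0.114)
t=2.000: state=(1.816, 0.206)
t=2.500: state=(1.894, 0.301)
t=3.000: state=(1.889, 0.395)
t=3.500: state=(1.862, 0.485)
t=4.000: state=(1.828, 0.571)
t=4.500: state=(1.793, 0.652)
t=5.000: state=(1.758, 0.730)
t=5.500: state=(1.722, 0.804)
t=6.000: state=(1.685, 0.874)
t=6.500: state=(1.648, 0.940)
t=7.000: state=(1.611, 1.003)
t=7.500: state=(1.573, 1.062)
t=8.000: state=(1.535, 1.118)
t=8.500: state=(1.496, 1.170)
t=9.000: state=(1.456, 1.219)
t=9.500: state=(1.415, 1.265)
t=10.000: state=(1.372, 1.308)
t=10.500: state=(1.328, 1.348)
t=11.000: state=(1.282, 1.384)
t=11.500: state=(1.234, 1.418)
t=12.000: state=(1.183, 1.448)
t=12.500: state=(1.128, 1.476)
t=13.000: state=(1.067, 1.500)
t=13.500: state=(1.000, 1.520)
t=14.000: state=(0.924, 1.537)
t=14.320: state=(0.868, 1.546)
largest grid value and its neighbours: v(2.640)=1.89669, v(2.660)=1.89676, v(2.680)=1.89675
parabola through these three points peaks at t≈2.669 with v≈1.89677

max v = 1.897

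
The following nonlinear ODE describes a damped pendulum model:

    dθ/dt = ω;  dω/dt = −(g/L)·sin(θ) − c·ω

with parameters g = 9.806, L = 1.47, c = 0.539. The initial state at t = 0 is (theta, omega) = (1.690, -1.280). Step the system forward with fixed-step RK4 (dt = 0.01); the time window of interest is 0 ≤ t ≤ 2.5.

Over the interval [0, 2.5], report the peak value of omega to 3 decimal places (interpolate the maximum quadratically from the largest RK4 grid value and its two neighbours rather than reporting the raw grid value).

t=0.000: state=(1.690, -1.280)
step 1 (dt=0.01): k1=(-1.280, -5.933), k2=(-1.310, -5.922), k3=(-1.310, -5.923), k4=(-1.339, -5.911); state += dt/6·(k1+2k2+2k3+k4)
t=0.010: state=(1.677, -1.339)
t=0.020: state=(1.663, -1.398)
t=0.030: state=(1.649, -1.457)
continuing one RK4 step at a time; state shown every 10 steps (Δt=0.1):
t=0.100: state=(1.533, -1.861)
t=0.200: state=(1.319, -2.405)
t=0.300: state=(1.054, -2.880)
t=0.400: state=(0.747, -3.236)
t=0.500: state=(0.413, -3.421)
t=0.600: state=(0.070, -3.394)
t=0.700: state=(-0.259, -3.153)
t=0.800: state=(-0.554, -2.729)
t=0.900: state=(-0.801, -2.176)
t=1.000: state=(-0.987, -1.554)
t=1.100: state=(-1.111, -0.908)
t=1.200: state=(-1.169, -0.269)
t=1.300: state=(-1.165, 0.344)
t=1.400: state=(-1.102, 0.915)
t=1.500: state=(-0.984, 1.429)
t=1.600: state=(-0.819, 1.864)
t=1.700: state=(-0.615, 2.193)
t=1.800: state=(-0.385, 2.389)
t=1.900: state=(-0.142, 2.432)
t=2.000: state=(0.096, 2.318)
t=2.100: state=(0.316, 2.061)
t=2.200: state=(0.505, 1.692)
t=2.300: state=(0.652, 1.246)
t=2.400: state=(0.753, 0.759)
t=2.500: state=(0.804, 0.261)
largest grid value and its neighbours: omega(1.870)=2.43547, omega(1.880)=2.43580, omega(1.890)=2.43454
parabola through these three points peaks at t≈1.877 with omega≈2.43587

max omega = 2.436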